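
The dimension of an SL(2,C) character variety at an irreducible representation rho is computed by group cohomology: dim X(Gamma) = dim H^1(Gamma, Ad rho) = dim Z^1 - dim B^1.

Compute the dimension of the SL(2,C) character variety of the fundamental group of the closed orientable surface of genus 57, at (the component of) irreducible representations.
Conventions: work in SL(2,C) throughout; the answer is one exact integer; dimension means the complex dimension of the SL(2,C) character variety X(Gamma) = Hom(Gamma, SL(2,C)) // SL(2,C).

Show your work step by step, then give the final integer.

336

Gamma = pi_1(Sigma_57) = < a_1, b_1, ..., a_57, b_57 | prod [a_i, b_i] > has 2g = 114 generators and 1 relator.
Before the relator condition, cocycle space has dim 3*114 = 342.
d_2 is surjective at irreducible rho (its cokernel H^2 is dual to H^0 = 0), so dim Z^1 = 342 - 3 = 339.
Coboundaries contribute dim B^1 = 3 (injective at irreducible rho).
dim H^1 = 339 - 3 = 336 = dim X.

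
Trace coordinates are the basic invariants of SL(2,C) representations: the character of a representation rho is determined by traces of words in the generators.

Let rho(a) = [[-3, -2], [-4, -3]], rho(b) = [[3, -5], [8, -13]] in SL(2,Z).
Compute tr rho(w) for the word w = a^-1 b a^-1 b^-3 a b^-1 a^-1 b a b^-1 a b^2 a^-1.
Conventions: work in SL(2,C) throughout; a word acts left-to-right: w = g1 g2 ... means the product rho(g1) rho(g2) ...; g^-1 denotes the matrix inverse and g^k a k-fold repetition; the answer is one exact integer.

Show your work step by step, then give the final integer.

2127446506946

rho(a^-1) = [[-3, 2], [4, -3]]
... * rho(b) = [[3, -5], [8, -13]]  ->  [[7, -11], [-12, 19]]
... * rho(a^-1) = [[-3, 2], [4, -3]]  ->  [[-65, 47], [112, -81]]
... * rho(b^-1) = [[-13, 5], [-8, 3]]  ->  [[469, -184], [-808, 317]]
... * rho(b^-1) = [[-13, 5], [-8, 3]]  ->  [[-4625, 1793], [7968, -3089]]
... * rho(b^-1) = [[-13, 5], [-8, 3]]  ->  [[45781, -17746], [-78872, 30573]]
... * rho(a) = [[-3, -2], [-4, -3]]  ->  [[-66359, -38324], [114324, 66025]]
... * rho(b^-1) = [[-13, 5], [-8, 3]]  ->  [[1169259, -446767], [-2014412, 769695]]
... * rho(a^-1) = [[-3, 2], [4, -3]]  ->  [[-5294845, 3678819], [9122016, -6337909]]
... * rho(b) = [[3, -5], [8, -13]]  ->  [[13546017, -21350422], [-23337224, 36782737]]
... * rho(a) = [[-3, -2], [-4, -3]]  ->  [[44763637, 36959232], [-77119276, -63673763]]
... * rho(b^-1) = [[-13, 5], [-8, 3]]  ->  [[-877601137, 334695881], [1511940692, -576617669]]
... * rho(a) = [[-3, -2], [-4, -3]]  ->  [[1294019887, 751114631], [-2229351400, -1294028377]]
... * rho(b) = [[3, -5], [8, -13]]  ->  [[9890976709, -16234589638], [-17040281216, 27969125901]]
... * rho(b) = [[3, -5], [8, -13]]  ->  [[-100203786977, 161594781749], [172632163560, -278397230633]]
... * rho(a^-1) = [[-3, 2], [4, -3]]  ->  [[946990487927, -685191919201], [-1631485413212, 1180456019019]]
tr = 946990487927 + 1180456019019 = 2127446506946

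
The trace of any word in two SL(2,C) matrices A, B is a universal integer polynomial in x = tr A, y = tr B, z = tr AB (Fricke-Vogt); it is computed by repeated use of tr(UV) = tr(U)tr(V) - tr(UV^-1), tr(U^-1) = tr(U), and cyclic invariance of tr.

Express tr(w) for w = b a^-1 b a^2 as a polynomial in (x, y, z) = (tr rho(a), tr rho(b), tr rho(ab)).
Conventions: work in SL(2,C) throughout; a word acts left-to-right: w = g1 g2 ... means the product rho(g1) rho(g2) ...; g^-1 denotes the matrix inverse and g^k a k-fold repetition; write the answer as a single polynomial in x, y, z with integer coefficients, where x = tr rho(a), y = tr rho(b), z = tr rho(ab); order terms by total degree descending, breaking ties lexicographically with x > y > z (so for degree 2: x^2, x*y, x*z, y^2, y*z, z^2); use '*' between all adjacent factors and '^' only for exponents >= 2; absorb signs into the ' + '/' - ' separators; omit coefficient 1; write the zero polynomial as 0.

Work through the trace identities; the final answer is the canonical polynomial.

next, trace(b^2 a) = trace(b)*trace(a b) - trace(a)   [square of b] = y*z - x
trace(b^2) = trace(b)*trace(b) - trace(1)   [square of b] = y^2 - 2
and trace(b a^2 b) = trace(a)*trace(b^2 a) - trace(b^2)   [square of a] = x*y*z - x^2 - y^2 + 2
next, trace(b a b a) = trace(b a)*trace(b a) - trace(1)   [split at a repeated b] = z^2 - 2
trace(b a^2 b a) = trace(a)*trace(b a b a) - trace(b a b)   [square of a] = x*z^2 - y*z - x
and trace(b a^-1 b a^2) = trace(b a^2 b)*trace(a) - trace(b a^2 b a)   [inverse elimination on a] = x^2*y*z - x^3 - x*y^2 - x*z^2 + y*z + 3*x

x^2*y*z - x^3 - x*y^2 - x*z^2 + y*z + 3*x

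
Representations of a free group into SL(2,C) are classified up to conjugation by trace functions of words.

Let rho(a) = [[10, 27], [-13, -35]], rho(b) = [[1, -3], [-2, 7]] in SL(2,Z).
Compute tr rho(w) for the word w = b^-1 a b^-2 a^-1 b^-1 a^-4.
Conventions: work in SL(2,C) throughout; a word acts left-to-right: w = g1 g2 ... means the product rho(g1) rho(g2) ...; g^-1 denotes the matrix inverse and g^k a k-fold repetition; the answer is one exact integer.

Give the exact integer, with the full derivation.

rho(b^-1) = [[7, 3], [2, 1]]
... * rho(a) = [[10, 27], [-13, -35]]  ->  [[31, 84], [7, 19]]
... * rho(b^-1) = [[7, 3], [2, 1]]  ->  [[385, 177], [87, 40]]
... * rho(b^-1) = [[7, 3], [2, 1]]  ->  [[3049, 1332], [689, 301]]
... * rho(a^-1) = [[-35, -27], [13, 10]]  ->  [[-89399, -69003], [-20202, -15593]]
... * rho(b^-1) = [[7, 3], [2, 1]]  ->  [[-763799, -337200], [-172600, -76199]]
... * rho(a^-1) = [[-35, -27], [13, 10]]  ->  [[22349365, 17250573], [5050413, 3898210]]
... * rho(a^-1) = [[-35, -27], [13, 10]]  ->  [[-557970326, -430927125], [-126087725, -97379051]]
... * rho(a^-1) = [[-35, -27], [13, 10]]  ->  [[13926908785, 10755927552], [3147142712, 2430578065]]
... * rho(a^-1) = [[-35, -27], [13, 10]]  ->  [[-347614749299, -268467261675], [-78552480075, -60667072574]]
tr = -347614749299 + -60667072574 = -408281821873

-408281821873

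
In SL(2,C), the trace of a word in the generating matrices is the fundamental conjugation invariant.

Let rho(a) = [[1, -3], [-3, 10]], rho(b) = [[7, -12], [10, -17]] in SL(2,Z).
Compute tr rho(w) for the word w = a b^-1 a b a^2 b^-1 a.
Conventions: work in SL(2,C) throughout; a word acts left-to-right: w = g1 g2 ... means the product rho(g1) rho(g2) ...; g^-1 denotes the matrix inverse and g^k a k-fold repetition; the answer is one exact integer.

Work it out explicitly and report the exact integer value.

-43349809

rho(a) = [[1, -3], [-3, 10]]
... * rho(b^-1) = [[-17, 12], [-10, 7]]  ->  [[13, -9], [-49, 34]]
... * rho(a) = [[1, -3], [-3, 10]]  ->  [[40, -129], [-151, 487]]
... * rho(b) = [[7, -12], [10, -17]]  ->  [[-1010, 1713], [3813, -6467]]
... * rho(a) = [[1, -3], [-3, 10]]  ->  [[-6149, 20160], [23214, -76109]]
... * rho(a) = [[1, -3], [-3, 10]]  ->  [[-66629, 220047], [251541, -830732]]
... * rho(b^-1) = [[-17, 12], [-10, 7]]  ->  [[-1067777, 740781], [4031123, -2796632]]
... * rho(a) = [[1, -3], [-3, 10]]  ->  [[-3290120, 10611141], [12421019, -40059689]]
tr = -3290120 + -40059689 = -43349809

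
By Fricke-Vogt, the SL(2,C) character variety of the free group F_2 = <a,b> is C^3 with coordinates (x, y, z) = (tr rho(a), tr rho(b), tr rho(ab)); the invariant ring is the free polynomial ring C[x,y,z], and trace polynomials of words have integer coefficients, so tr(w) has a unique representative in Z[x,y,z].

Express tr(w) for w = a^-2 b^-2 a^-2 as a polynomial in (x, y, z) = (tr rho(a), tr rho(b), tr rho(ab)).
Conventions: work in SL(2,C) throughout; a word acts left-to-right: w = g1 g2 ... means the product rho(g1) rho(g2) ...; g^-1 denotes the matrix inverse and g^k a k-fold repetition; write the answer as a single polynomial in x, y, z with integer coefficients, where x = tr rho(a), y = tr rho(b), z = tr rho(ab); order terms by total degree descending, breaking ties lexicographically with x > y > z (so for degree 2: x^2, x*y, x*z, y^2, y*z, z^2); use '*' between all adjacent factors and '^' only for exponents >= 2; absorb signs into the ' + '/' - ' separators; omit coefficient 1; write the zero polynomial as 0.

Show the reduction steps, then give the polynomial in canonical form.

trace(a^-1) = trace(a) = x
trace(a^-2) = trace(a^-1)*trace(a) - trace(1)   [inverse elimination on a] = x^2 - 2
trace(b a^-1) = trace(b)*trace(a) - trace(b a)   [inverse elimination on a] = x*y - z
trace(a^-2 b) = trace(b a^-1)*trace(a) - trace(b)   [inverse elimination on a] = x^2*y - x*z - y
trace(b^-1 a^-2) = trace(a^-2)*trace(b) - trace(a^-2 b)   [inverse elimination on b] = x*z - y
trace(b^-2 a^-2) = trace(b^-1 a^-2)*trace(b) - trace(b^-1 a^-2 b)   [inverse elimination on b] = x*y*z - x^2 - y^2 + 2
trace(b^-2 a^-1) = trace(b^-1 a^-1)*trace(b) - trace(b^-1 a^-1 b)   [inverse elimination on b] = y*z - x
trace(a^-3 b^-2) = trace(b^-2 a^-2)*trace(a) - trace(b^-2 a^-1)   [inverse elimination on a] = x^2*y*z - x^3 - x*y^2 - y*z + 3*x
trace(a^-2 b^-2 a^-2) = trace(a^-3 b^-2)*trace(a) - trace(a^-3 b^-2 a)   [inverse elimination on a] = x^3*y*z - x^4 - x^2*y^2 - 2*x*y*z + 4*x^2 + y^2 - 2

x^3*y*z - x^4 - x^2*y^2 - 2*x*y*z + 4*x^2 + y^2 - 2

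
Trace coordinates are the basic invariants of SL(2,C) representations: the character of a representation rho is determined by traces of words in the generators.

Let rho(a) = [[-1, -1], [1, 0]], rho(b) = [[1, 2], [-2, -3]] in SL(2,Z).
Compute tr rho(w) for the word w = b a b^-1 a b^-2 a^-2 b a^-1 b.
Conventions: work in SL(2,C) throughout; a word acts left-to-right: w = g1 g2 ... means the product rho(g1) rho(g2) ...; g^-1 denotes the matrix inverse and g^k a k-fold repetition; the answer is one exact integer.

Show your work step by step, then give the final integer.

rho(b) = [[1, 2], [-2, -3]]
... * rho(a) = [[-1, -1], [1, 0]]  ->  [[1, -1], [-1, 2]]
... * rho(b^-1) = [[-3, -2], [2, 1]]  ->  [[-5, -3], [7, 4]]
... * rho(a) = [[-1, -1], [1, 0]]  ->  [[2, 5], [-3, -7]]
... * rho(b^-1) = [[-3, -2], [2, 1]]  ->  [[4, 1], [-5, -1]]
... * rho(b^-1) = [[-3, -2], [2, 1]]  ->  [[-10, -7], [13, 9]]
... * rho(a^-1) = [[0, 1], [-1, -1]]  ->  [[7, -3], [-9, 4]]
... * rho(a^-1) = [[0, 1], [-1, -1]]  ->  [[3, 10], [-4, -13]]
... * rho(b) = [[1, 2], [-2, -3]]  ->  [[-17, -24], [22, 31]]
... * rho(a^-1) = [[0, 1], [-1, -1]]  ->  [[24, 7], [-31, -9]]
... * rho(b) = [[1, 2], [-2, -3]]  ->  [[10, 27], [-13, -35]]
tr = 10 + -35 = -25

-25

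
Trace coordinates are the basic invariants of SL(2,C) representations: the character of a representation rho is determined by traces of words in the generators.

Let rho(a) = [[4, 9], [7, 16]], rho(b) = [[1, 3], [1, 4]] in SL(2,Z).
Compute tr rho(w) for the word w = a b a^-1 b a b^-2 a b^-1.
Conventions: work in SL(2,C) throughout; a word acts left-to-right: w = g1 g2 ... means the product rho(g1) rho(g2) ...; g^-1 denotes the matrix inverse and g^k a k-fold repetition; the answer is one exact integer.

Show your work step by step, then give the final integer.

4535

rho(a) = [[4, 9], [7, 16]]
... * rho(b) = [[1, 3], [1, 4]]  ->  [[13, 48], [23, 85]]
... * rho(a^-1) = [[16, -9], [-7, 4]]  ->  [[-128, 75], [-227, 133]]
... * rho(b) = [[1, 3], [1, 4]]  ->  [[-53, -84], [-94, -149]]
... * rho(a) = [[4, 9], [7, 16]]  ->  [[-800, -1821], [-1419, -3230]]
... * rho(b^-1) = [[4, -3], [-1, 1]]  ->  [[-1379, 579], [-2446, 1027]]
... * rho(b^-1) = [[4, -3], [-1, 1]]  ->  [[-6095, 4716], [-10811, 8365]]
... * rho(a) = [[4, 9], [7, 16]]  ->  [[8632, 20601], [15311, 36541]]
... * rho(b^-1) = [[4, -3], [-1, 1]]  ->  [[13927, -5295], [24703, -9392]]
tr = 13927 + -9392 = 4535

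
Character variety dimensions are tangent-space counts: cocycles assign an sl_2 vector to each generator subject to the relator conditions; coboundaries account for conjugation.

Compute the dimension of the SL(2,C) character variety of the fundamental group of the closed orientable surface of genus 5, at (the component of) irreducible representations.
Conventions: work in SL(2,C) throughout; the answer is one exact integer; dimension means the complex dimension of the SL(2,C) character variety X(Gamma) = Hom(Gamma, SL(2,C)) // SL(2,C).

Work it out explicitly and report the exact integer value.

The genus-5 surface group: 2g = 10 generators, one relator prod [a_i, b_i].
A cocycle assigns one sl_2 vector per generator subject to the relator condition d_2(z) = 0: dim of the unconstrained space is 3*2g = 30.
H^2 = coker(d_2) is dual to H^0 = 0 at irreducible rho (Poincare duality), so d_2 is onto: dim Z^1 = 27.
dim B^1 = 3 (coboundaries, injective at irreducible rho).
Hence dim X = 27 - 3 = 24.

24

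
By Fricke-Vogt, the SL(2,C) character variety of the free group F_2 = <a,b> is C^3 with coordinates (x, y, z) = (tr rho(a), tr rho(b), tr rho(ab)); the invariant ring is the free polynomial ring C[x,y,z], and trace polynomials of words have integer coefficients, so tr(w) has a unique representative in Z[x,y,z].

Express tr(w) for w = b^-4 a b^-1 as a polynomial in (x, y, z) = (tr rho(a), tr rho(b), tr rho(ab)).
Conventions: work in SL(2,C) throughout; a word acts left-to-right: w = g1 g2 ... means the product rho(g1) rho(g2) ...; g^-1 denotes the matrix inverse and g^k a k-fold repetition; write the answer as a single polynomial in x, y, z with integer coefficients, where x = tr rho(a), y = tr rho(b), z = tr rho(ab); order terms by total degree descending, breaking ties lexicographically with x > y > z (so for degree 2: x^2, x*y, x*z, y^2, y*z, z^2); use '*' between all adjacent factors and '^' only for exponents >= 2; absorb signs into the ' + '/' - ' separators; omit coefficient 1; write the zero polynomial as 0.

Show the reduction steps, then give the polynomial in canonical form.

x*y^5 - y^4*z - 4*x*y^3 + 3*y^2*z + 3*x*y - z

trace(b^-1 a) = trace(a)*trace(b) - trace(a b) = x*y - z
trace(b^-2 a) = trace(b^-1 a)*trace(b) - trace(b^-1 a b) = x*y^2 - y*z - x
trace(b^-2 a b^-1) = trace(b^-2 a)*trace(b) - trace(b^-2 a b) = x*y^3 - y^2*z - 2*x*y + z
trace(b^-1 a b^-3) = trace(b^-2 a b^-1)*trace(b) - trace(b^-2 a) = x*y^4 - y^3*z - 3*x*y^2 + 2*y*z + x
trace(b^-4 a b^-1) = trace(b^-1 a b^-3)*trace(b) - trace(b^-1 a b^-2) = x*y^5 - y^4*z - 4*x*y^3 + 3*y^2*z + 3*x*y - z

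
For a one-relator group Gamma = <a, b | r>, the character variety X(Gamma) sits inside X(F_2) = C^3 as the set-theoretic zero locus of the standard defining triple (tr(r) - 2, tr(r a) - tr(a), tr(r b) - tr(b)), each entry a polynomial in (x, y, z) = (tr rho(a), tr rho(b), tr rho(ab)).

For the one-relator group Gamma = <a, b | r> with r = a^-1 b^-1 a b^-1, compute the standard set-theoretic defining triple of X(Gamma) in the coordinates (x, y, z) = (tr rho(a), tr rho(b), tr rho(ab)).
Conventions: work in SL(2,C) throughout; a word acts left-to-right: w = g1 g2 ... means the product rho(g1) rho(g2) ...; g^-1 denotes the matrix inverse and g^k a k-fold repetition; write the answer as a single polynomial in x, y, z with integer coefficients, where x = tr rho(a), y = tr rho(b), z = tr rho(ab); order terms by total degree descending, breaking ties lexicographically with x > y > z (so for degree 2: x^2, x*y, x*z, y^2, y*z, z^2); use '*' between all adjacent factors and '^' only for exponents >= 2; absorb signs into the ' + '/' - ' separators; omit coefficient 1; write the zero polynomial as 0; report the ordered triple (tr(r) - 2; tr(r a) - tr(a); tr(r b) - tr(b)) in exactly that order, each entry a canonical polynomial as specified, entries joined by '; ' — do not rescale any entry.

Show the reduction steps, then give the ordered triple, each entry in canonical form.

trace(b^-1) = trace(b) = y
trace(a b a) = trace(a)*trace(b a) - trace(b)  (reduce the a square) = x*z - y
so trace(a b a b) = trace(b a)*trace(b a) - trace(1)  (split on b) = z^2 - 2
trace(b a b^-1 a) = trace(a b a)*trace(b) - trace(a b a b)  (eliminate b^-1) = x*y*z - y^2 - z^2 + 2
so trace(a b^-1 a^-1 b) = trace(b a b^-1)*trace(a) - trace(b a b^-1 a)  (eliminate a^-1) = -x*y*z + x^2 + y^2 + z^2 - 2
reduce: trace(a^-1 b^-1 a b^-1) = trace(a b^-1 a^-1)*trace(b) - trace(a b^-1 a^-1 b)  (eliminate b^-1) = x*y*z - x^2 - z^2 + 2
trace(a b^-1) = trace(a)*trace(b) - trace(a b) = x*y - z
trace(b^-1 a b^-1) = trace(a b^-1)*trace(b) - trace(a) = x*y^2 - y*z - x
assemble the triple (trace(r) - 2; trace(r a) - x; trace(r b) - y)

x*y*z - x^2 - z^2; x*y^2 - y*z - 2*x; 0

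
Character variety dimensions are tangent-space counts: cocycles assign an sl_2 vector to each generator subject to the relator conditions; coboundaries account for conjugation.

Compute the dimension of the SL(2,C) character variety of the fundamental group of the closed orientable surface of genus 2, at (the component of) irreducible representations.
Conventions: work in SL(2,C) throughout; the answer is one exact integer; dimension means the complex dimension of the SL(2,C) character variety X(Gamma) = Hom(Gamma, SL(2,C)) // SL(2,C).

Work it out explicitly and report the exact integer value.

Gamma = pi_1(Sigma_2) = < a_1, b_1, ..., a_2, b_2 | prod [a_i, b_i] > has 2g = 4 generators and 1 relator.
Unconstrained cocycle data is one sl_2 vector per generator (12 dimensions), cut by the relator condition d_2(z) = 0.
At an irreducible rho, H^2 = coker(d_2) vanishes (Poincare duality: H^2 is dual to H^0 = invariants = 0), so d_2 is surjective onto sl_2 and dim Z^1 = 12 - 3 = 9.
Coboundaries contribute dim B^1 = 3 (injective at irreducible rho).
Hence dim X = 9 - 3 = 6.

6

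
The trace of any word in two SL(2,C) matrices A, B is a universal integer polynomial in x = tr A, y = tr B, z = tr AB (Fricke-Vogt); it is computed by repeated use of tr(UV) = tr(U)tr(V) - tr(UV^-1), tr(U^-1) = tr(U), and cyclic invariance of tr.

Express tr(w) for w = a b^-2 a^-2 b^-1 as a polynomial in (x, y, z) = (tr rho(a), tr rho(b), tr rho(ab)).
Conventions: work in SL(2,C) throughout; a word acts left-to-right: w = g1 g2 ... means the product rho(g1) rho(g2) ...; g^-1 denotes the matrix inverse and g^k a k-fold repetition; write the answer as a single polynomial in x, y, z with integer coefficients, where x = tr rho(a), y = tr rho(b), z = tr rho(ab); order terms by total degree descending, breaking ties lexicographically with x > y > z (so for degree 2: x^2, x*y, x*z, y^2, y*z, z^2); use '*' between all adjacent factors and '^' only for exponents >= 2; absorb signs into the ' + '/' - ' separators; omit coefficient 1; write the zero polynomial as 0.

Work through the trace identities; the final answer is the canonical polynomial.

x^2*y^2*z - x^3*y - x*y^3 - x*y*z^2 + y^2*z + 3*x*y - z

so trace(b^-1) = trace(b) = y
reduce: trace(b^-2) = trace(b^-1) * trace(b) - trace(1) = y^2 - 2
trace(a b^-1) = trace(a) * trace(b) - trace(a b) = x*y - z
trace(b^-2 a) = trace(a b^-1) * trace(b) - trace(a) = x*y^2 - y*z - x
trace(b^-2 a^-1) = trace(b^-2) * trace(a) - trace(b^-2 a) = y*z - x
reduce: trace(a b a) = trace(a) * trace(b a) - trace(b) = x*z - y
reduce: trace(a b a b) = trace(a b) * trace(a b) - trace(1)   [split at repeated a] = z^2 - 2
trace(b a b^-1 a) = trace(a b a) * trace(b) - trace(a b a b) = x*y*z - y^2 - z^2 + 2
reduce: trace(a^-1 b a b^-1) = trace(b a b^-1) * trace(a) - trace(b a b^-1 a) = -x*y*z + x^2 + y^2 + z^2 - 2
trace(a^-2 b a b^-1) = trace(a^-1 b a b^-1) * trace(a) - trace(a^-1 b a b^-1 a) = -x^2*y*z + x^3 + x*y^2 + x*z^2 - 3*x
trace(a b^-2 a^-2 b) = trace(a^-2 b a b^-1) * trace(b) - trace(a^-2 b a) = -x^2*y^2*z + x^3*y + x*y^3 + x*y*z^2 - 4*x*y + z
reduce: trace(a b^-2 a^-2 b^-1) = trace(a b^-2 a^-2) * trace(b) - trace(a b^-2 a^-2 b) = x^2*y^2*z - x^3*y - x*y^3 - x*y*z^2 + y^2*z + 3*x*y - z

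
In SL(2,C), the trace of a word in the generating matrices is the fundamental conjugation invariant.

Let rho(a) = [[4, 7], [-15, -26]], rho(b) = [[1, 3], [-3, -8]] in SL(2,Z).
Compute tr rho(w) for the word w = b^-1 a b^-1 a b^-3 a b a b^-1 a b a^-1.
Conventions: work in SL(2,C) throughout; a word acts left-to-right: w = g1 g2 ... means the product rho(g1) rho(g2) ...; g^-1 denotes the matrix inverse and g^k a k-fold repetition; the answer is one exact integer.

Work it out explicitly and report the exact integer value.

-1282453822

rho(b^-1) = [[-8, -3], [3, 1]]
... * rho(a) = [[4, 7], [-15, -26]]  ->  [[13, 22], [-3, -5]]
... * rho(b^-1) = [[-8, -3], [3, 1]]  ->  [[-38, -17], [9, 4]]
... * rho(a) = [[4, 7], [-15, -26]]  ->  [[103, 176], [-24, -41]]
... * rho(b^-1) = [[-8, -3], [3, 1]]  ->  [[-296, -133], [69, 31]]
... * rho(b^-1) = [[-8, -3], [3, 1]]  ->  [[1969, 755], [-459, -176]]
... * rho(b^-1) = [[-8, -3], [3, 1]]  ->  [[-13487, -5152], [3144, 1201]]
... * rho(a) = [[4, 7], [-15, -26]]  ->  [[23332, 39543], [-5439, -9218]]
... * rho(b) = [[1, 3], [-3, -8]]  ->  [[-95297, -246348], [22215, 57427]]
... * rho(a) = [[4, 7], [-15, -26]]  ->  [[3314032, 5737969], [-772545, -1337597]]
... * rho(b^-1) = [[-8, -3], [3, 1]]  ->  [[-9298349, -4204127], [2167569, 980038]]
... * rho(a) = [[4, 7], [-15, -26]]  ->  [[25868509, 44218859], [-6030294, -10308005]]
... * rho(b) = [[1, 3], [-3, -8]]  ->  [[-106788068, -276145345], [24893721, 64373158]]
... * rho(a^-1) = [[-26, -7], [15, 4]]  ->  [[-1365690407, -357064904], [318360624, 83236585]]
tr = -1365690407 + 83236585 = -1282453822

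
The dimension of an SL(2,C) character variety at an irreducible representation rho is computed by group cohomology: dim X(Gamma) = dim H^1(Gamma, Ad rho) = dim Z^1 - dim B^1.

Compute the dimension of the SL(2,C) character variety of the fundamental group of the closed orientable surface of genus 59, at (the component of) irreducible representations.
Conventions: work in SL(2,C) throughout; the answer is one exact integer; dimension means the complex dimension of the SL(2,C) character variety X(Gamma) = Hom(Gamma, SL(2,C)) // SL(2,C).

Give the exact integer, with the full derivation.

pi_1 of the closed genus-59 surface has 118 generators bound by the single product-of-commutators relator.
A cocycle assigns one sl_2 vector per generator subject to the relator condition d_2(z) = 0: dim of the unconstrained space is 3*2g = 354.
H^2 = coker(d_2) is dual to H^0 = 0 at irreducible rho (Poincare duality), so d_2 is onto: dim Z^1 = 351.
As always at irreducible rho, dim B^1 = 3.
dim X = dim H^1 = 351 - 3 = 348.

348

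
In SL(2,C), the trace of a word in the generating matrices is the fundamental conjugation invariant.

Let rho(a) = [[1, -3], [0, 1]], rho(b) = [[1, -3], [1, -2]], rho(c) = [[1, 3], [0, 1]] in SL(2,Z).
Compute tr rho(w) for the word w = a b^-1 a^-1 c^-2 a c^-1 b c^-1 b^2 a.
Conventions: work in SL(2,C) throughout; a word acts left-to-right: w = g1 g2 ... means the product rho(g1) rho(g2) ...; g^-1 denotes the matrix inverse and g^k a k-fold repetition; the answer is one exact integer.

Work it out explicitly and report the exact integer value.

rho(a) = [[1, -3], [0, 1]]
... * rho(b^-1) = [[-2, 3], [-1, 1]]  ->  [[1, 0], [-1, 1]]
... * rho(a^-1) = [[1, 3], [0, 1]]  ->  [[1, 3], [-1, -2]]
... * rho(c^-1) = [[1, -3], [0, 1]]  ->  [[1, 0], [-1, 1]]
... * rho(c^-1) = [[1, -3], [0, 1]]  ->  [[1, -3], [-1, 4]]
... * rho(a) = [[1, -3], [0, 1]]  ->  [[1, -6], [-1, 7]]
... * rho(c^-1) = [[1, -3], [0, 1]]  ->  [[1, -9], [-1, 10]]
... * rho(b) = [[1, -3], [1, -2]]  ->  [[-8, 15], [9, -17]]
... * rho(c^-1) = [[1, -3], [0, 1]]  ->  [[-8, 39], [9, -44]]
... * rho(b) = [[1, -3], [1, -2]]  ->  [[31, -54], [-35, 61]]
... * rho(b) = [[1, -3], [1, -2]]  ->  [[-23, 15], [26, -17]]
... * rho(a) = [[1, -3], [0, 1]]  ->  [[-23, 84], [26, -95]]
tr = -23 + -95 = -118

-118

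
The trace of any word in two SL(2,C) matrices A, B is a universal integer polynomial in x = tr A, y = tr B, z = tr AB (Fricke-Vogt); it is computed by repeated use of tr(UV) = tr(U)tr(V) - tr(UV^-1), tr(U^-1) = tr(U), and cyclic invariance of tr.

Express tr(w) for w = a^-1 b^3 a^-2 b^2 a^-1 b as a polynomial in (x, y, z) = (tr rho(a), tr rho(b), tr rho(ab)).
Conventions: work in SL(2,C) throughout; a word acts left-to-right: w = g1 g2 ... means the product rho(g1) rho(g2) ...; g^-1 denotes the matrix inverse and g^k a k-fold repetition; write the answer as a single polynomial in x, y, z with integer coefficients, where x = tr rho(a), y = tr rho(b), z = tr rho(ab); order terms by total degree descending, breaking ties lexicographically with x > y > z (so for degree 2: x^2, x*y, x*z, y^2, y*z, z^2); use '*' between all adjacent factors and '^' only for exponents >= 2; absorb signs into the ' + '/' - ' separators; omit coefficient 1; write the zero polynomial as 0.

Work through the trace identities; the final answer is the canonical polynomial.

x^4*y^6 - 3*x^3*y^5*z - 3*x^4*y^4 - x^2*y^6 + 3*x^2*y^4*z^2 + 7*x^3*y^3*z + 2*x*y^5*z - x*y^3*z^3 + 2*x^4*y^2 + 3*x^2*y^4 - 5*x^2*y^2*z^2 - y^4*z^2 - 3*x^3*y*z - 6*x*y^3*z + x*y*z^3 - x^2*y^2 + x^2*z^2 + y^4 + 3*y^2*z^2 + 3*x*y*z - x^2 - 4*y^2 - z^2 + 2

trace(b^2) = trace(b) trace(b) - trace(1) = y^2 - 2
trace(b^3) = trace(b) trace(b^2) - trace(b) = y^3 - 3*y
trace(b^4) = trace(b) trace(b^3) - trace(b^2) = y^4 - 4*y^2 + 2
trace(b^5) = trace(b) trace(b^4) - trace(b^3) = y^5 - 5*y^3 + 5*y
trace(b^6) = trace(b) trace(b^5) - trace(b^4) = y^6 - 6*y^4 + 9*y^2 - 2
trace(a b^2) = trace(b) trace(a b) - trace(a) = y*z - x
trace(a b^3) = trace(b) trace(a b^2) - trace(a b) = y^2*z - x*y - z
trace(b^3 a b) = trace(b) trace(a b^3) - trace(a b^2) = y^3*z - x*y^2 - 2*y*z + x
trace(b^2 a b^3) = trace(b) trace(b^3 a b) - trace(b^3 a) = y^4*z - x*y^3 - 3*y^2*z + 2*x*y + z
trace(b^6 a) = trace(b) trace(b^2 a b^3) - trace(b^2 a b^2) = y^5*z - x*y^4 - 4*y^3*z + 3*x*y^2 + 3*y*z - x
trace(b a^-1 b^5) = trace(b^6) trace(a) - trace(b^6 a) = x*y^6 - y^5*z - 5*x*y^4 + 4*y^3*z + 6*x*y^2 - 3*y*z - x
trace(a b a b) = trace(b a) trace(b a) - trace(1) = z^2 - 2
trace(a b a) = trace(a) trace(b a) - trace(b) = x*z - y
trace(a b a b^2) = trace(b) trace(a b a b) - trace(a b a) = y*z^2 - x*z - y
trace(b a b a b^2) = trace(b) trace(a b a b^2) - trace(a b a b) = y^2*z^2 - x*y*z - y^2 - z^2 + 2
trace(b^3 a b a b) = trace(b) trace(b a b a b^2) - trace(b a b a b) = y^3*z^2 - x*y^2*z - y^3 - 2*y*z^2 + x*z + 3*y
trace(b^5 a b a) = trace(b) trace(b^3 a b a b) - trace(b^3 a b a) = y^4*z^2 - x*y^3*z - y^4 - 3*y^2*z^2 + 2*x*y*z + 4*y^2 + z^2 - 2
trace(b a^-1 b^5 a) = trace(b^5 a b) trace(a) - trace(b^5 a b a) = x*y^5*z - x^2*y^4 - y^4*z^2 - 3*x*y^3*z + 3*x^2*y^2 + y^4 + 3*y^2*z^2 + x*y*z - x^2 - 4*y^2 - z^2 + 2
trace(b^2 a^-1 b a^-1 b^3) = trace(b a^-1 b^5) trace(a) - trace(b a^-1 b^5 a) = x^2*y^6 - 2*x*y^5*z - 4*x^2*y^4 + y^4*z^2 + 7*x*y^3*z + 3*x^2*y^2 - y^4 - 3*y^2*z^2 - 4*x*y*z + 4*y^2 + z^2 - 2
trace(a b^3 a) = trace(a) trace(b^3 a) - trace(b^3) = x*y^2*z - x^2*y - y^3 - x*z + 3*y
trace(b a b^3 a b) = trace(b) trace(a b^3 a b) - trace(a b^3 a) = y^3*z^2 - 2*x*y^2*z + x^2*y - y*z^2 + x*z - y
trace(b^3 a b^3 a) = trace(b) trace(b a b^3 a b) - trace(b a b^3 a) = y^4*z^2 - 2*x*y^3*z + x^2*y^2 - 2*y^2*z^2 + 2*x*y*z + z^2 - 2
trace(b a^-1 b^3 a b^2) = trace(b^3 a b^3) trace(a) - trace(b^3 a b^3 a) = x*y^5*z - x^2*y^4 - y^4*z^2 - 2*x*y^3*z + 2*x^2*y^2 + 2*y^2*z^2 + x*y*z - x^2 - z^2 + 2
trace(a^2) = trace(a) trace(a) - trace(1) = x^2 - 2
trace(b^2 a^2) = trace(b) trace(a^2 b) - trace(a^2) = x*y*z - x^2 - y^2 + 2
trace(a b^4 a) = trace(b) trace(b^2 a^2 b) - trace(b^2 a^2) = x*y^3*z - x^2*y^2 - y^4 - 2*x*y*z + x^2 + 4*y^2 - 2
trace(b^3 a b^2 a b) = trace(b) trace(a b^4 a b) - trace(a b^4 a) = y^4*z^2 - 2*x*y^3*z + x^2*y^2 - 2*y^2*z^2 + 3*x*y*z - x^2 - y^2 + 2
trace(a b a b a b) = trace(a b) trace(a b a b) - trace(a^-1 b^-1) = z^3 - 3*z
trace(a b a b a) = trace(a) trace(b a b a) - trace(b a b) = x*z^2 - y*z - x
trace(a b a b^2 a b) = trace(b) trace(a b a b a b) - trace(a b a b a) = y*z^3 - x*z^2 - 2*y*z + x
trace(a b a b^2 a) = trace(a) trace(b a b^2 a) - trace(b a b^2) = x*y*z^2 - x^2*z - y^2*z + z
trace(b a b^2 a b a b) = trace(b) trace(a b a b^2 a b) - trace(a b a b^2 a) = y^2*z^3 - 2*x*y*z^2 + x^2*z - y^2*z + x*y - z
trace(b^3 a b^2 a b a) = trace(b) trace(b a b^2 a b a b) - trace(b a b^2 a b a) = y^3*z^3 - 2*x*y^2*z^2 + x^2*y*z - y^3*z - y*z^3 + x*y^2 + x*z^2 + y*z - x
trace(b a^-1 b^3 a b^2 a) = trace(b^3 a b^2 a b) trace(a) - trace(b^3 a b^2 a b a) = x*y^4*z^2 - 2*x^2*y^3*z - y^3*z^3 + x^3*y^2 + 2*x^2*y*z + y^3*z + y*z^3 - x^3 - 2*x*y^2 - x*z^2 - y*z + 3*x
trace(b^2 a^-1 b a^-1 b^3 a) = trace(b a^-1 b^3 a b^2) trace(a) - trace(b a^-1 b^3 a b^2 a) = x^2*y^5*z - x^3*y^4 - 2*x*y^4*z^2 + y^3*z^3 + x^3*y^2 + 2*x*y^2*z^2 - x^2*y*z - y^3*z - y*z^3 + 2*x*y^2 + y*z - x
trace(a^-1 b^2 a^-1 b a^-1 b^3) = trace(b^2 a^-1 b a^-1 b^3) trace(a) - trace(b^2 a^-1 b a^-1 b^3 a) = x^3*y^6 - 3*x^2*y^5*z - 3*x^3*y^4 + 3*x*y^4*z^2 + 7*x^2*y^3*z - y^3*z^3 + 2*x^3*y^2 - x*y^4 - 5*x*y^2*z^2 - 3*x^2*y*z + y^3*z + y*z^3 + 2*x*y^2 + x*z^2 - y*z - x
trace(a^-1 b^3 a^-2 b^2 a^-1 b) = trace(a^-1 b^2 a^-1 b a^-1 b^3) trace(a) - trace(a^-1 b^2 a^-1 b a^-1 b^3 a) = x^4*y^6 - 3*x^3*y^5*z - 3*x^4*y^4 - x^2*y^6 + 3*x^2*y^4*z^2 + 7*x^3*y^3*z + 2*x*y^5*z - x*y^3*z^3 + 2*x^4*y^2 + 3*x^2*y^4 - 5*x^2*y^2*z^2 - y^4*z^2 - 3*x^3*y*z - 6*x*y^3*z + x*y*z^3 - x^2*y^2 + x^2*z^2 + y^4 + 3*y^2*z^2 + 3*x*y*z - x^2 - 4*y^2 - z^2 + 2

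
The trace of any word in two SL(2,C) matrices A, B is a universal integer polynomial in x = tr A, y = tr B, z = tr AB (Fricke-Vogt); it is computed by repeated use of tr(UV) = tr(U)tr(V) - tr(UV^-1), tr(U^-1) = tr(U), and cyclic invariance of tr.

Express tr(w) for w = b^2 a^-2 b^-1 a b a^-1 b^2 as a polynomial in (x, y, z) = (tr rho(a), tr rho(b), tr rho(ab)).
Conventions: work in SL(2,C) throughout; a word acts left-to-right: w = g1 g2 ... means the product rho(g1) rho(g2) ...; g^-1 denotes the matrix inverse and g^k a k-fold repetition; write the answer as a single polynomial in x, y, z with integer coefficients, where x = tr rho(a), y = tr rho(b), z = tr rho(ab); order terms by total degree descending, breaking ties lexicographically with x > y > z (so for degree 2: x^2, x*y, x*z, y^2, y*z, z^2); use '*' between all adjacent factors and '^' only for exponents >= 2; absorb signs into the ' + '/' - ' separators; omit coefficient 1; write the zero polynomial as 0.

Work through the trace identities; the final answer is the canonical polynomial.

next, trace(b^2) = trace(b) * trace(b) - trace(1) = y^2 - 2
and trace(b^3) = trace(b) * trace(b^2) - trace(b) = y^3 - 3*y
next, trace(b^4) = trace(b) * trace(b^3) - trace(b^2) = y^4 - 4*y^2 + 2
and trace(b^5) = trace(b) * trace(b^4) - trace(b^3) = y^5 - 5*y^3 + 5*y
and trace(b a b) = trace(b) * trace(a b) - trace(a) = y*z - x
trace(b a b^2) = trace(b) * trace(b a b) - trace(b a) = y^2*z - x*y - z
trace(b a b^3) = trace(b) * trace(b a b^2) - trace(b a b) = y^3*z - x*y^2 - 2*y*z + x
trace(b^5 a) = trace(b) * trace(b a b^3) - trace(b a b^2) = y^4*z - x*y^3 - 3*y^2*z + 2*x*y + z
trace(b a^-1 b^4) = trace(b^5) * trace(a) - trace(b^5 a) = x*y^5 - y^4*z - 4*x*y^3 + 3*y^2*z + 3*x*y - z
and trace(b^5 a b) = trace(b) * trace(b a b^4) - trace(b a b^3) = y^5*z - x*y^4 - 4*y^3*z + 3*x*y^2 + 3*y*z - x
trace(a b a b) = trace(b a) * trace(b a) - trace(1)   [split at repeated b] = z^2 - 2
and trace(a b a) = trace(a) * trace(b a) - trace(b) = x*z - y
next, trace(a b a b^2) = trace(b) * trace(a b a b) - trace(a b a) = y*z^2 - x*z - y
trace(a b a b^3) = trace(b) * trace(a b a b^2) - trace(a b a b) = y^2*z^2 - x*y*z - y^2 - z^2 + 2
and trace(b^2 a b a b^2) = trace(b) * trace(a b a b^3) - trace(a b a b^2) = y^3*z^2 - x*y^2*z - y^3 - 2*y*z^2 + x*z + 3*y
trace(b^5 a b a) = trace(b) * trace(b^2 a b a b^2) - trace(b^2 a b a b) = y^4*z^2 - x*y^3*z - y^4 - 3*y^2*z^2 + 2*x*y*z + 4*y^2 + z^2 - 2
and trace(b a b a^-1 b^4) = trace(b^5 a b) * trace(a) - trace(b^5 a b a) = x*y^5*z - x^2*y^4 - y^4*z^2 - 3*x*y^3*z + 3*x^2*y^2 + y^4 + 3*y^2*z^2 + x*y*z - x^2 - 4*y^2 - z^2 + 2
and trace(a b a b a b) = trace(a b) * trace(a b a b) - trace(a^-1 b^-1)   [split at repeated a] = z^3 - 3*z
and trace(a b a b a) = trace(a) * trace(b a b a) - trace(b a b) = x*z^2 - y*z - x
and trace(a b a b a b^2) = trace(b) * trace(a b a b a b) - trace(a b a b a) = y*z^3 - x*z^2 - 2*y*z + x
and trace(b a b a b a b^2) = trace(b) * trace(a b a b a b^2) - trace(a b a b a b) = y^2*z^3 - x*y*z^2 - 2*y^2*z - z^3 + x*y + 3*z
trace(b^4 a b a b a) = trace(b) * trace(b a b a b a b^2) - trace(b a b a b a b) = y^3*z^3 - x*y^2*z^2 - 2*y^3*z - 2*y*z^3 + x*y^2 + x*z^2 + 5*y*z - x
next, trace(b a b a^-1 b^4 a) = trace(b^4 a b a b) * trace(a) - trace(b^4 a b a b a) = x*y^4*z^2 - x^2*y^3*z - y^3*z^3 - x*y^4 - 2*x*y^2*z^2 + 2*x^2*y*z + 2*y^3*z + 2*y*z^3 + 3*x*y^2 - 5*y*z - x
trace(a b a^-1 b^4 a^-1 b) = trace(b a b a^-1 b^4) * trace(a) - trace(b a b a^-1 b^4 a) = x^2*y^5*z - x^3*y^4 - 2*x*y^4*z^2 - 2*x^2*y^3*z + y^3*z^3 + 3*x^3*y^2 + 2*x*y^4 + 5*x*y^2*z^2 - x^2*y*z - 2*y^3*z - 2*y*z^3 - x^3 - 7*x*y^2 - x*z^2 + 5*y*z + 3*x
next, trace(a^-1 b^-1 a b a^-1 b^4) = trace(a b a^-1 b^4 a^-1) * trace(b) - trace(a b a^-1 b^4 a^-1 b) = -x^2*y^5*z + x^3*y^4 + x*y^6 + 2*x*y^4*z^2 + 2*x^2*y^3*z - y^5*z - y^3*z^3 - 3*x^3*y^2 - 6*x*y^4 - 5*x*y^2*z^2 + x^2*y*z + 5*y^3*z + 2*y*z^3 + x^3 + 10*x*y^2 + x*z^2 - 6*y*z - 3*x
next, trace(a b a^-1 b^3) = trace(b^3 a b) * trace(a) - trace(b^3 a b a) = x*y^3*z - x^2*y^2 - y^2*z^2 - x*y*z + x^2 + y^2 + z^2 - 2
trace(b^2 a^-2 b^-1 a b a^-1 b^2) = trace(a^-1 b^-1 a b a^-1 b^4) * trace(a) - trace(a^-1 b^-1 a b a^-1 b^4 a) = -x^3*y^5*z + x^4*y^4 + x^2*y^6 + 2*x^2*y^4*z^2 + 2*x^3*y^3*z - x*y^5*z - x*y^3*z^3 - 3*x^4*y^2 - 6*x^2*y^4 - 5*x^2*y^2*z^2 + x^3*y*z + 4*x*y^3*z + 2*x*y*z^3 + x^4 + 11*x^2*y^2 + x^2*z^2 + y^2*z^2 - 5*x*y*z - 4*x^2 - y^2 - z^2 + 2

-x^3*y^5*z + x^4*y^4 + x^2*y^6 + 2*x^2*y^4*z^2 + 2*x^3*y^3*z - x*y^5*z - x*y^3*z^3 - 3*x^4*y^2 - 6*x^2*y^4 - 5*x^2*y^2*z^2 + x^3*y*z + 4*x*y^3*z + 2*x*y*z^3 + x^4 + 11*x^2*y^2 + x^2*z^2 + y^2*z^2 - 5*x*y*z - 4*x^2 - y^2 - z^2 + 2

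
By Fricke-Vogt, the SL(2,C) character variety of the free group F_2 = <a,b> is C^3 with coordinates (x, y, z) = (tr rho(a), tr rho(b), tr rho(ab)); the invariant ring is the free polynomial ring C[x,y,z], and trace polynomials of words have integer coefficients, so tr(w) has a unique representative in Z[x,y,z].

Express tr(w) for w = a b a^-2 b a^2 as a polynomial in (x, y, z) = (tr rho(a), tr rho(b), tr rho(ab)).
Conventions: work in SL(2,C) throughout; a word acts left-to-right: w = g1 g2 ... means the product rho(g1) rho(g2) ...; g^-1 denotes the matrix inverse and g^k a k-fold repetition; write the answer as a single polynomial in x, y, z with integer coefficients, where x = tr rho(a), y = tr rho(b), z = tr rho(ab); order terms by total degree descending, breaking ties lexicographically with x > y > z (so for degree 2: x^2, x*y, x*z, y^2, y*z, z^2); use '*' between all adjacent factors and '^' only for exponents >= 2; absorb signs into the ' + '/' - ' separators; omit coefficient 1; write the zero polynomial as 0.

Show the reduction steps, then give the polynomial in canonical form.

use: tr(a^2 b) = tr(a)*tr(b a) - tr(b) = x*z - y
apply: tr(a^2) = tr(a)*tr(a) - tr(1) = x^2 - 2
tr(a b^2 a) = tr(b)*tr(a^2 b) - tr(a^2) = x*y*z - x^2 - y^2 + 2
apply: tr(a b^2) = tr(b)*tr(a b) - tr(a) = y*z - x
apply: tr(b a^3 b) = tr(a)*tr(a b^2 a) - tr(a b^2) = x^2*y*z - x^3 - x*y^2 - y*z + 3*x
use: tr(b a b a) = tr(a b)*tr(a b) - tr(1)   [split at repeated a] = z^2 - 2
tr(b a b a^2) = tr(a)*tr(b a b a) - tr(b a b) = x*z^2 - y*z - x
tr(b a^3 b a) = tr(a)*tr(b a b a^2) - tr(b a b a) = x^2*z^2 - x*y*z - x^2 - z^2 + 2
apply: tr(b a^3 b a^-1) = tr(b a^3 b)*tr(a) - tr(b a^3 b a) = x^3*y*z - x^4 - x^2*y^2 - x^2*z^2 + 4*x^2 + z^2 - 2
tr(a b a^-2 b a^2) = tr(b a^3 b a^-1)*tr(a) - tr(b a^3 b) = x^4*y*z - x^5 - x^3*y^2 - x^3*z^2 - x^2*y*z + 5*x^3 + x*y^2 + x*z^2 + y*z - 5*x

x^4*y*z - x^5 - x^3*y^2 - x^3*z^2 - x^2*y*z + 5*x^3 + x*y^2 + x*z^2 + y*z - 5*x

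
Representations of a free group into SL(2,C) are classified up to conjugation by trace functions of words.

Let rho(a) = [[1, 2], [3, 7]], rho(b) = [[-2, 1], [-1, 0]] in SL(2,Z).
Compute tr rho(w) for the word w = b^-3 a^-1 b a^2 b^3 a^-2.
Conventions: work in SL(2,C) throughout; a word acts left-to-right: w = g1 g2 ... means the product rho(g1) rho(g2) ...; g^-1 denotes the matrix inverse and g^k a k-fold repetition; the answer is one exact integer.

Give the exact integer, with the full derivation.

-127023

rho(b^-1) = [[0, -1], [1, -2]]
... * rho(b^-1) = [[0, -1], [1, -2]]  ->  [[-1, 2], [-2, 3]]
... * rho(b^-1) = [[0, -1], [1, -2]]  ->  [[2, -3], [3, -4]]
... * rho(a^-1) = [[7, -2], [-3, 1]]  ->  [[23, -7], [33, -10]]
... * rho(b) = [[-2, 1], [-1, 0]]  ->  [[-39, 23], [-56, 33]]
... * rho(a) = [[1, 2], [3, 7]]  ->  [[30, 83], [43, 119]]
... * rho(a) = [[1, 2], [3, 7]]  ->  [[279, 641], [400, 919]]
... * rho(b) = [[-2, 1], [-1, 0]]  ->  [[-1199, 279], [-1719, 400]]
... * rho(b) = [[-2, 1], [-1, 0]]  ->  [[2119, -1199], [3038, -1719]]
... * rho(b) = [[-2, 1], [-1, 0]]  ->  [[-3039, 2119], [-4357, 3038]]
... * rho(a^-1) = [[7, -2], [-3, 1]]  ->  [[-27630, 8197], [-39613, 11752]]
... * rho(a^-1) = [[7, -2], [-3, 1]]  ->  [[-218001, 63457], [-312547, 90978]]
tr = -218001 + 90978 = -127023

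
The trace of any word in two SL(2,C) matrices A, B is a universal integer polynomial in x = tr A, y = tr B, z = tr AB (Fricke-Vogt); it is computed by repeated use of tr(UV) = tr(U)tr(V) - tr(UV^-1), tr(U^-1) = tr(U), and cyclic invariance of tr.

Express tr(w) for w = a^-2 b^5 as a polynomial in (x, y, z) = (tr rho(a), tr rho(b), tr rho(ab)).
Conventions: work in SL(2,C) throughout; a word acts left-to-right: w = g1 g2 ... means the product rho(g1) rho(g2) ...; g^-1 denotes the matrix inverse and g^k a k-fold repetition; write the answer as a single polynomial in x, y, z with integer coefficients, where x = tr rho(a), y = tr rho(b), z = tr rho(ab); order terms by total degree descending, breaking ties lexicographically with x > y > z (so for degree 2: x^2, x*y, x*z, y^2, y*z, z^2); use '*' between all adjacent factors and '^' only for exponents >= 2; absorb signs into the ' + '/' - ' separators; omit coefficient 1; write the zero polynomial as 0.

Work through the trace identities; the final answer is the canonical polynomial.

x^2*y^5 - x*y^4*z - 4*x^2*y^3 - y^5 + 3*x*y^2*z + 3*x^2*y + 5*y^3 - x*z - 5*y

tr(b^2) = tr(b)*tr(b) - tr(1)  (reduce the b square) = y^2 - 2
tr(b^3) = tr(b)*tr(b^2) - tr(b)  (reduce the b square) = y^3 - 3*y
tr(b^4) = tr(b)*tr(b^3) - tr(b^2)  (reduce the b square) = y^4 - 4*y^2 + 2
next, tr(b^5) = tr(b)*tr(b^4) - tr(b^3)  (reduce the b square) = y^5 - 5*y^3 + 5*y
next, tr(a b^2) = tr(b)*tr(a b) - tr(a)  (reduce the b square) = y*z - x
and tr(b^2 a b) = tr(b)*tr(a b^2) - tr(a b)  (reduce the b square) = y^2*z - x*y - z
and tr(a b^4) = tr(b)*tr(b^2 a b) - tr(b^2 a)  (reduce the b square) = y^3*z - x*y^2 - 2*y*z + x
and tr(b^5 a) = tr(b)*tr(a b^4) - tr(a b^3)  (reduce the b square) = y^4*z - x*y^3 - 3*y^2*z + 2*x*y + z
tr(b^5 a^-1) = tr(b^5)*tr(a) - tr(b^5 a)  (eliminate a^-1) = x*y^5 - y^4*z - 4*x*y^3 + 3*y^2*z + 3*x*y - z
next, tr(a^-2 b^5) = tr(b^5 a^-1)*tr(a) - tr(b^5)  (eliminate a^-1) = x^2*y^5 - x*y^4*z - 4*x^2*y^3 - y^5 + 3*x*y^2*z + 3*x^2*y + 5*y^3 - x*z - 5*y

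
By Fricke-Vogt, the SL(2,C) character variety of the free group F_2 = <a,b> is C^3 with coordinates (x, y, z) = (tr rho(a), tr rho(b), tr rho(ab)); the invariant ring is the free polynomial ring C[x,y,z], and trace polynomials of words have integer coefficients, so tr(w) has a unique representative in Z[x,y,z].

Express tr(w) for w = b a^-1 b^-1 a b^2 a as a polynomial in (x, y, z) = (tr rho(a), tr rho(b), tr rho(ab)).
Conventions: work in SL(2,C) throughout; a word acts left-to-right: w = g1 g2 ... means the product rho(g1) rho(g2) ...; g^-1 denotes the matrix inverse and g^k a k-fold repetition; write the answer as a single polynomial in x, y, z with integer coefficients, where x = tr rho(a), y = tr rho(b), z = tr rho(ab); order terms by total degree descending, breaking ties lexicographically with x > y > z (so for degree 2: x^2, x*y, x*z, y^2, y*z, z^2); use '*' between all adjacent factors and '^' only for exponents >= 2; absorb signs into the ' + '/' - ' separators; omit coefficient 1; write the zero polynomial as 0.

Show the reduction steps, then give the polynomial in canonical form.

-x*y^2*z^2 + 2*x^2*y*z + y^3*z + y*z^3 - x^3 - x*y^2 - x*z^2 - 3*y*z + 3*x

tr(a b^2) = tr(b) tr(a b) - tr(a)  (reduce the b square) = y*z - x
tr(b^2 a b) = tr(b) tr(a b^2) - tr(a b)  (reduce the b square) = y^2*z - x*y - z
tr(a b a b) = tr(a b) tr(a b) - tr(1)  (split on a) = z^2 - 2
tr(a b a) = tr(a) tr(b a) - tr(b)  (reduce the a square) = x*z - y
tr(a b^2 a b) = tr(b) tr(a b a b) - tr(a b a)  (reduce the b square) = y*z^2 - x*z - y
tr(a^2) = tr(a) tr(a) - tr(1)  (reduce the a square) = x^2 - 2
tr(a b^2 a) = tr(b) tr(a^2 b) - tr(a^2)  (reduce the b square) = x*y*z - x^2 - y^2 + 2
tr(b a b^2 a b) = tr(b) tr(a b^2 a b) - tr(a b^2 a)  (reduce the b square) = y^2*z^2 - 2*x*y*z + x^2 - 2
tr(a b a b a b) = tr(a b) tr(a b a b) - tr(a^-1 b^-1)  (split on a) = z^3 - 3*z
tr(a b a b a) = tr(a) tr(b a b a) - tr(b a b)  (reduce the a square) = x*z^2 - y*z - x
tr(b a b^2 a b a) = tr(b) tr(a b a b a b) - tr(a b a b a)  (reduce the b square) = y*z^3 - x*z^2 - 2*y*z + x
tr(a b^2 a b a^-1 b) = tr(b a b^2 a b) tr(a) - tr(b a b^2 a b a)  (eliminate a^-1) = x*y^2*z^2 - 2*x^2*y*z - y*z^3 + x^3 + x*z^2 + 2*y*z - 3*x
tr(b a^-1 b^-1 a b^2 a) = tr(a b^2 a b a^-1) tr(b) - tr(a b^2 a b a^-1 b)  (eliminate b^-1) = -x*y^2*z^2 + 2*x^2*y*z + y^3*z + y*z^3 - x^3 - x*y^2 - x*z^2 - 3*y*z + 3*x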